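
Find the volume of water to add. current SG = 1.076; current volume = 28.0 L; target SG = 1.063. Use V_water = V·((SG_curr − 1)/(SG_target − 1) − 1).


V_water = 28.0·((1.076 − 1)/(1.063 − 1) − 1)

5.7778 L


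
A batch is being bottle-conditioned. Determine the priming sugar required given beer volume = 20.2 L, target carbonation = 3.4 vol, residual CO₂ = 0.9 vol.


sugar = (target − residual)·4.0·V
sugar = (3.4 − 0.9)·4.0·20.2

202.0000 g


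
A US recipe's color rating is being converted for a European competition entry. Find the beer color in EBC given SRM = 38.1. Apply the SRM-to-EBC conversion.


EBC = SRM · 1.97
EBC = 38.1 · 1.97

75.0570 EBC


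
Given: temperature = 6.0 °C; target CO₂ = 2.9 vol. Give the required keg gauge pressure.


psi = vols/(0.01821 + 0.09011·e^(−0.04·T)) − 14.695
psi = 2.9/(0.01821 + 0.09011·e^(−0.04·6.0)) − 14.695

17.8552 psi


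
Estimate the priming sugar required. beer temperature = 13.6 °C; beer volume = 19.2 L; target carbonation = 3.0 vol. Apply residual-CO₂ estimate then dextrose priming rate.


residual = 14.695·(0.01821 + 0.09011·e^(−0.04·T));  sugar = (target − residual)·4.0·V
residual = 14.695·(0.01821 + 0.09011·e^(−0.04·13.6)) = 1.0362
sugar = (3.0 − 1.0362)·4.0·19.2

150.8221 g


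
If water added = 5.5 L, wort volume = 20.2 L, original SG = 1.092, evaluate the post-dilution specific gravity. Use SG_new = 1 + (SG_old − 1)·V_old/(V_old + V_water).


pts = (1.092 − 1)·1000·20.2/(20.2 + 5.5) = 72.3113
SG_new = 1 + 72.3113/1000

1.0723


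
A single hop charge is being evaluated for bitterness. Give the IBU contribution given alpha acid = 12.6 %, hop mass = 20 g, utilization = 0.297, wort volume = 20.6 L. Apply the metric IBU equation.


IBU = (α/100)·mass·U·1000 / V
IBU = (12.6/100)·20·0.297·1000 / 20.6

36.3320 IBU


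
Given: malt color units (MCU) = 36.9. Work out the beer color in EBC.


SRM = 1.4922·MCU^0.6859;  EBC = SRM·1.97
SRM = 1.4922·36.9^0.6859 = 17.7276
EBC = 17.7276·1.97

34.9234 EBC


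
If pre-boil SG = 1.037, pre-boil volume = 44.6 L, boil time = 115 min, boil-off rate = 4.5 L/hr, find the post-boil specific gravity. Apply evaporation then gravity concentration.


V_post = V_pre − rate·(t/60);  SG_post = 1 + (SG_pre−1)·V_pre/V_post
V_post = 44.6 − 4.5·(115/60) = 35.9750
SG_post = 1 + (1.037 − 1)·44.6/35.9750

1.0459


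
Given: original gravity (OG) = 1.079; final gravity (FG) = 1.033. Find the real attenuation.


AA = (OG−FG)/(OG−1)·100;  RA = AA·0.8192
AA = (1.079 − 1.033)/(1.079 − 1)·100 = 58.2278
RA = 58.2278·0.8192

47.7003 %


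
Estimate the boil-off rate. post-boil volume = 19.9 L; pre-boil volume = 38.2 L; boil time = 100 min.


rate = (V_pre − V_post) / (t_min/60)
rate = (38.2 − 19.9) / (100/60)

10.9800 L/hr


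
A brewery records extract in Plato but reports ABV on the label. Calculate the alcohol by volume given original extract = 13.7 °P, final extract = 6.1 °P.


SG = 259/(259 − P);  ABV = (OG − FG)·131.25
OG = 259/(259 − 13.7) = 1.0558
FG = 259/(259 − 6.1) = 1.0241
ABV = (1.0558 − 1.0241)·131.25

4.1645 % ABV


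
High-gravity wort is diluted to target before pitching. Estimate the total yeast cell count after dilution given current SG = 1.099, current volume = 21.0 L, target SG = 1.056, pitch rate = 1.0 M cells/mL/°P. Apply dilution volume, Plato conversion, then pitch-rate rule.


V_w = V·((SG_c−1)/(SG_t−1)−1);  °P = 259 − 259/SG_t;  cells = rate·(V+V_w)·°P
V_w = 21.0·((1.099−1)/(1.056−1)−1) = 16.1250
V_final = 21.0 + 16.1250 = 37.1250
°P = 259 − 259/1.056 = 13.7348
cells = 1.0·37.1250·13.7348

509.9062 billion cells


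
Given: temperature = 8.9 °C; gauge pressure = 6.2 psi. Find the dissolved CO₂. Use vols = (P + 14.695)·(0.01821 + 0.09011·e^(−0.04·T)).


vols = (6.2 + 14.695)·(0.01821 + 0.09011·e^(−0.04·8.9))

1.6994 volumes


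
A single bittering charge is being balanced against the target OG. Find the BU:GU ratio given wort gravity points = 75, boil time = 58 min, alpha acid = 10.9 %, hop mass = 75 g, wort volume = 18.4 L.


U = 1.65·0.000125^(GP/1000)·(1−e^(−0.04t))/4.15;  IBU = (α/100)·m·U·1000/V;  BU:GU = IBU/GP
U = 1.65·0.000125^(75/1000)·(1−e^(−0.04·58))/4.15 = 0.1827
IBU = (10.9/100)·75·0.1827·1000/18.4 = 81.1800
BU:GU = 81.1800/75

1.0824


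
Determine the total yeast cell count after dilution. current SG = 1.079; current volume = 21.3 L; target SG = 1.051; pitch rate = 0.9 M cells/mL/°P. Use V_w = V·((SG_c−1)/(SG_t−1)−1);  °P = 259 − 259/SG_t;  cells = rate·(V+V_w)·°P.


V_w = 21.3·((1.079−1)/(1.051−1)−1) = 11.6941
V_final = 21.3 + 11.6941 = 32.9941
°P = 259 − 259/1.051 = 12.5680
cells = 0.9·32.9941·12.5680

373.2040 billion cells


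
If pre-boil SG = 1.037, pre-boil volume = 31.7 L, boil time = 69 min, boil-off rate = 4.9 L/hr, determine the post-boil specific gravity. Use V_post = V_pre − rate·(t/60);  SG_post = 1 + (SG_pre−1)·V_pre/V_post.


V_post = 31.7 − 4.9·(69/60) = 26.0650
SG_post = 1 + (1.037 − 1)·31.7/26.0650

1.0450


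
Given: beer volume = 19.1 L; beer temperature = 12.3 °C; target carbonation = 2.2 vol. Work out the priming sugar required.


residual = 14.695·(0.01821 + 0.09011·e^(−0.04·T));  sugar = (target − residual)·4.0·V
residual = 14.695·(0.01821 + 0.09011·e^(−0.04·12.3)) = 1.0772
sugar = (2.2 − 1.0772)·4.0·19.1

85.7823 g


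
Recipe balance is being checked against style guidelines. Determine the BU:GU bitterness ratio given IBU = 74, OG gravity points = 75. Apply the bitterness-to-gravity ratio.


BU:GU = IBU / OG_points
BU:GU = 74 / 75

0.9867


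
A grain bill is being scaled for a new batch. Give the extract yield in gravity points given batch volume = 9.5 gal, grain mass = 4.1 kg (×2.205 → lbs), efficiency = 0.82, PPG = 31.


points = lbs × PPG × eff / vol
lbs = 4.1 × 2.205 = 9.0405
points = 9.0405 × 31 × 0.82 / 9.5

24.1905 points


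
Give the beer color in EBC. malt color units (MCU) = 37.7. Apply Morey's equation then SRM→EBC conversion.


SRM = 1.4922·MCU^0.6859;  EBC = SRM·1.97
SRM = 1.4922·37.7^0.6859 = 17.9903
EBC = 17.9903·1.97

35.4410 EBC


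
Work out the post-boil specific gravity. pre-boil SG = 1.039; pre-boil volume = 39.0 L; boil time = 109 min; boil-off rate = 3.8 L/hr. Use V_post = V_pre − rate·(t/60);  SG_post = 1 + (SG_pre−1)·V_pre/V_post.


V_post = 39.0 − 3.8·(109/60) = 32.0967
SG_post = 1 + (1.039 − 1)·39.0/32.0967

1.0474


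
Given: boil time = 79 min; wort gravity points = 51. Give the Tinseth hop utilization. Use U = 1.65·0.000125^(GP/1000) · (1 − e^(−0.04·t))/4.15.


bigness = 1.65·0.000125^(51/1000) = 1.0433
boil_factor = (1 − e^(−0.04·79))/4.15 = 0.2307
U = 1.0433 · 0.2307

0.2407


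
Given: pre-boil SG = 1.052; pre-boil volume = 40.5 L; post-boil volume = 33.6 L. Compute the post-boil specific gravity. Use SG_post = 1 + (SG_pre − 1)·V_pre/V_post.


pts_pre = (1.052 − 1)·1000 = 52.0000
pts_post = 52.0000·40.5/33.6 = 62.6786
SG_post = 1 + 62.6786/1000

1.0627


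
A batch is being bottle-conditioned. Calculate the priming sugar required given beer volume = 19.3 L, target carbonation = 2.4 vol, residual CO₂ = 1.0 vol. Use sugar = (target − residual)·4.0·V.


sugar = (2.4 − 1.0)·4.0·19.3

108.0800 g


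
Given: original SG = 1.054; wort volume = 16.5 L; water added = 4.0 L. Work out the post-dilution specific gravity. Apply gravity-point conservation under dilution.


SG_new = 1 + (SG_old − 1)·V_old/(V_old + V_water)
pts = (1.054 − 1)·1000·16.5/(16.5 + 4.0) = 43.4634
SG_new = 1 + 43.4634/1000

1.0435


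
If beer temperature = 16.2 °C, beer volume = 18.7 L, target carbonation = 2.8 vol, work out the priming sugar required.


residual = 14.695·(0.01821 + 0.09011·e^(−0.04·T));  sugar = (target − residual)·4.0·V
residual = 14.695·(0.01821 + 0.09011·e^(−0.04·16.2)) = 0.9603
sugar = (2.8 − 0.9603)·4.0·18.7

137.6129 g


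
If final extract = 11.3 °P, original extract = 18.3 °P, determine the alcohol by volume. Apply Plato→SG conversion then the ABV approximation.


SG = 259/(259 − P);  ABV = (OG − FG)·131.25
OG = 259/(259 − 18.3) = 1.0760
FG = 259/(259 − 11.3) = 1.0456
ABV = (1.0760 − 1.0456)·131.25

3.9911 % ABV


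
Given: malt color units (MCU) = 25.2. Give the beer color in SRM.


SRM = 1.4922 · MCU^0.6859
SRM = 1.4922 · 25.2^0.6859

13.6473 SRM


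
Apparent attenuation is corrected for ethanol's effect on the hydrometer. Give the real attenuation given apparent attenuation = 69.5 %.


RA = AA · 0.8192
RA = 69.5 · 0.8192

56.9344 %


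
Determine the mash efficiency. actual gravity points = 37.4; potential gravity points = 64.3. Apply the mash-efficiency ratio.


efficiency = actual / potential × 100
efficiency = 37.4 / 64.3 × 100

58.1649 %


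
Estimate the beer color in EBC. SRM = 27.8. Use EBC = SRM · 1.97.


EBC = 27.8 · 1.97

54.7660 EBC


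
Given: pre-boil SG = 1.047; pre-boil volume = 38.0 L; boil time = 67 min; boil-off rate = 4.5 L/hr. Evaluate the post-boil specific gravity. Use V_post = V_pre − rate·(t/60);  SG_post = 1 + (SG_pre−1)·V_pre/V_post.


V_post = 38.0 − 4.5·(67/60) = 32.9750
SG_post = 1 + (1.047 − 1)·38.0/32.9750

1.0542


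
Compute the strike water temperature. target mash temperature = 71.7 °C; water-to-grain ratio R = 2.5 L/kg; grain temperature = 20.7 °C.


T_strike = (0.41/R)·(T_mash − T_grain) + T_mash
T_strike = (0.41/2.5)·(71.7 − 20.7) + 71.7

80.0640 °C


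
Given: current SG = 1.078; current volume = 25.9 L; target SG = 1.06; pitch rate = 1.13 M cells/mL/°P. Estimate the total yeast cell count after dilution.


V_w = V·((SG_c−1)/(SG_t−1)−1);  °P = 259 − 259/SG_t;  cells = rate·(V+V_w)·°P
V_w = 25.9·((1.078−1)/(1.06−1)−1) = 7.7700
V_final = 25.9 + 7.7700 = 33.6700
°P = 259 − 259/1.06 = 14.6604
cells = 1.13·33.6700·14.6604

557.7848 billion cells


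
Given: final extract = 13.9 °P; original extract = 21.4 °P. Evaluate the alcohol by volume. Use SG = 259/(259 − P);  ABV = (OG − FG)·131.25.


OG = 259/(259 − 21.4) = 1.0901
FG = 259/(259 − 13.9) = 1.0567
ABV = (1.0901 − 1.0567)·131.25

4.3779 % ABV


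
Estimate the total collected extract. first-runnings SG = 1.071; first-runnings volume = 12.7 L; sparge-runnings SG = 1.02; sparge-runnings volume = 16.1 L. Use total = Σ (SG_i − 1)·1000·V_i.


first = (1.071 − 1)·1000·12.7 = 901.7000
sparge = (1.02 − 1)·1000·16.1 = 322.0000
total = 901.7000 + 322.0000

1223.7000 gravity·L


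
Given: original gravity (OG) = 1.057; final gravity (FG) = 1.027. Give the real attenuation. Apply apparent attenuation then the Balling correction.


AA = (OG−FG)/(OG−1)·100;  RA = AA·0.8192
AA = (1.057 − 1.027)/(1.057 − 1)·100 = 52.6316
RA = 52.6316·0.8192

43.1158 %


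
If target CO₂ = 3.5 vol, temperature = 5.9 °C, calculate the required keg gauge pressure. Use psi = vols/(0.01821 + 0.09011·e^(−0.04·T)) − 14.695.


psi = 3.5/(0.01821 + 0.09011·e^(−0.04·5.9)) − 14.695

24.4649 psi


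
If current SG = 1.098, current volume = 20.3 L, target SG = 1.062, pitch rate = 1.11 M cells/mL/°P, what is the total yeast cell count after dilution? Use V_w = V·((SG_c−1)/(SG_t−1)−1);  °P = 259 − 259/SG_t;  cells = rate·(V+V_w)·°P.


V_w = 20.3·((1.098−1)/(1.062−1)−1) = 11.7871
V_final = 20.3 + 11.7871 = 32.0871
°P = 259 − 259/1.062 = 15.1205
cells = 1.11·32.0871·15.1205

538.5429 billion cells


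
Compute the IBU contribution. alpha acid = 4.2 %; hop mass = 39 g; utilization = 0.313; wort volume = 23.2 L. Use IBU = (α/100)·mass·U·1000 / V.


IBU = (4.2/100)·39·0.313·1000 / 23.2

22.0989 IBU


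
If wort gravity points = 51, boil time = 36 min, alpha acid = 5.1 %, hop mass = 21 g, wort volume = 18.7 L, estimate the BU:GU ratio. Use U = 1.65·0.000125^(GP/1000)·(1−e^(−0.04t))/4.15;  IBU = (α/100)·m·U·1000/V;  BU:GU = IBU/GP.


U = 1.65·0.000125^(51/1000)·(1−e^(−0.04·36))/4.15 = 0.1918
IBU = (5.1/100)·21·0.1918·1000/18.7 = 10.9873
BU:GU = 10.9873/51

0.2154


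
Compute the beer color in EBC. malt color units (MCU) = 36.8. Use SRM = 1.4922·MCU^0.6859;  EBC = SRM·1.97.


SRM = 1.4922·36.8^0.6859 = 17.6947
EBC = 17.6947·1.97

34.8585 EBC


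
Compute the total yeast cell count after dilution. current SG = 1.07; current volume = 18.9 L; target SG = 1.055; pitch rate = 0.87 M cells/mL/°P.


V_w = V·((SG_c−1)/(SG_t−1)−1);  °P = 259 − 259/SG_t;  cells = rate·(V+V_w)·°P
V_w = 18.9·((1.07−1)/(1.055−1)−1) = 5.1545
V_final = 18.9 + 5.1545 = 24.0545
°P = 259 − 259/1.055 = 13.5024
cells = 0.87·24.0545·13.5024

282.5702 billion cells


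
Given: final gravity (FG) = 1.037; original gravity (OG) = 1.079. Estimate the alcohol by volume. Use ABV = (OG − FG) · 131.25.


ABV = (1.079 − 1.037) · 131.25

5.5125 % ABV


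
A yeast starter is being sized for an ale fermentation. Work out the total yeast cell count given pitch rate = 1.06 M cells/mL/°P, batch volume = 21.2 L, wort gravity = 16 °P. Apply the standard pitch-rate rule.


cells (billions) = rate · V_L · °P
cells = 1.06 · 21.2 · 16

359.5520 billion cells


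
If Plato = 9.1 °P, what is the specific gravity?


SG = 259/(259 − P)
SG = 259/(259 − 9.1)

1.0364


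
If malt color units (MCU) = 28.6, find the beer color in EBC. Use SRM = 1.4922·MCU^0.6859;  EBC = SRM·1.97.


SRM = 1.4922·28.6^0.6859 = 14.8850
EBC = 14.8850·1.97

29.3234 EBC


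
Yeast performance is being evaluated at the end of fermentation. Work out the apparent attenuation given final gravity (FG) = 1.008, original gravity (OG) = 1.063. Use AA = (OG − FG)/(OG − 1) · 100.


AA = (1.063 − 1.008)/(1.063 − 1) · 100

87.3016 %


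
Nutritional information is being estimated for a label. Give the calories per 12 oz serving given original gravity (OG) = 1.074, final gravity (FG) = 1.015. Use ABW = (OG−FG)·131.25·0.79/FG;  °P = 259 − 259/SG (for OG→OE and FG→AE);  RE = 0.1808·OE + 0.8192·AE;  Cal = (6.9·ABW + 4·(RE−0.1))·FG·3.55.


ABW = (1.074 − 1.015)·131.25·0.79/1.015 = 6.0272
OE = 259 − 259/1.074 = 17.8454 °P
AE = 259 − 259/1.015 = 3.8276 °P
RE = 0.1808·17.8454 + 0.8192·3.8276 = 6.3620 °P
Cal = (6.9·6.0272 + 4·(6.3620−0.1))·1.015·3.55

240.1041 kcal


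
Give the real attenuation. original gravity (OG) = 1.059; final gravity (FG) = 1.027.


AA = (OG−FG)/(OG−1)·100;  RA = AA·0.8192
AA = (1.059 − 1.027)/(1.059 − 1)·100 = 54.2373
RA = 54.2373·0.8192

44.4312 %


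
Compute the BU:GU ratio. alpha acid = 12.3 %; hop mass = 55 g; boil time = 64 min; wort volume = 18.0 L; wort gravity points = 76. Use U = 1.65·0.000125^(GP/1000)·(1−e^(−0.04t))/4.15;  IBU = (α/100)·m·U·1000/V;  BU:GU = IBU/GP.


U = 1.65·0.000125^(76/1000)·(1−e^(−0.04·64))/4.15 = 0.1853
IBU = (12.3/100)·55·0.1853·1000/18.0 = 69.6393
BU:GU = 69.6393/76

0.9163


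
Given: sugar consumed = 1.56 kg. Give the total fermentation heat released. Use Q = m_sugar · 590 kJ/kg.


Q = 1.56 · 590

920.4000 kJ


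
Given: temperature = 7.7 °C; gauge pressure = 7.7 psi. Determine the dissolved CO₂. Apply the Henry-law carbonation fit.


vols = (P + 14.695)·(0.01821 + 0.09011·e^(−0.04·T))
vols = (7.7 + 14.695)·(0.01821 + 0.09011·e^(−0.04·7.7))

1.8909 volumes


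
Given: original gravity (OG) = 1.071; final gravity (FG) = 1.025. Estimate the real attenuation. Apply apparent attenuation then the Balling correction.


AA = (OG−FG)/(OG−1)·100;  RA = AA·0.8192
AA = (1.071 − 1.025)/(1.071 − 1)·100 = 64.7887
RA = 64.7887·0.8192

53.0749 %


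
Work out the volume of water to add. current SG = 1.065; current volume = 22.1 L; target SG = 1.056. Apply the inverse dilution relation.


V_water = V·((SG_curr − 1)/(SG_target − 1) − 1)
V_water = 22.1·((1.065 − 1)/(1.056 − 1) − 1)

3.5518 L


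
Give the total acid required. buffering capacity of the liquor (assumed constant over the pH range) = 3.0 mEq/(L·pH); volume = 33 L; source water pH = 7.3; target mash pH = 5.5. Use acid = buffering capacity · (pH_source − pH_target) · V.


acid = 3.0 · (7.3 − 5.5) · 33

178.2000 mEq


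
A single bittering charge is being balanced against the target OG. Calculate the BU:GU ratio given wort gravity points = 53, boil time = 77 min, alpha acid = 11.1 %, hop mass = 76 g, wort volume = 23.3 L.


U = 1.65·0.000125^(GP/1000)·(1−e^(−0.04t))/4.15;  IBU = (α/100)·m·U·1000/V;  BU:GU = IBU/GP
U = 1.65·0.000125^(53/1000)·(1−e^(−0.04·77))/4.15 = 0.2356
IBU = (11.1/100)·76·0.2356·1000/23.3 = 85.2942
BU:GU = 85.2942/53

1.6093


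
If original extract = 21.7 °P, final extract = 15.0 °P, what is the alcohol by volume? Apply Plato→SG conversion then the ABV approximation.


SG = 259/(259 − P);  ABV = (OG − FG)·131.25
OG = 259/(259 − 21.7) = 1.0914
FG = 259/(259 − 15.0) = 1.0615
ABV = (1.0914 − 1.0615)·131.25

3.9336 % ABV


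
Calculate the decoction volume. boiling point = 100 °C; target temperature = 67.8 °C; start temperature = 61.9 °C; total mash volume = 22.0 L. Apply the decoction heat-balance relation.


V_dec = V_total·(T_target − T_start)/(T_boil − T_start)
V_dec = 22.0·(67.8 − 61.9)/(100 − 61.9)

3.4068 L


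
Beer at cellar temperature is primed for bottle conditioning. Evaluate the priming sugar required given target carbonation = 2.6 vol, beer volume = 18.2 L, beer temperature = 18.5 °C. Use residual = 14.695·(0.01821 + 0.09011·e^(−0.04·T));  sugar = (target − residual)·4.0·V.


residual = 14.695·(0.01821 + 0.09011·e^(−0.04·18.5)) = 0.8994
sugar = (2.6 − 0.8994)·4.0·18.2

123.8056 g


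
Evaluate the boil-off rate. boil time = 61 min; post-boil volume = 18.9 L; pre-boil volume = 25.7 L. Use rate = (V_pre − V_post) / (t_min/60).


rate = (25.7 − 18.9) / (61/60)

6.6885 L/hr


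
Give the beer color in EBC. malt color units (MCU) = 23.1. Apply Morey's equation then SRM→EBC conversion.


SRM = 1.4922·MCU^0.6859;  EBC = SRM·1.97
SRM = 1.4922·23.1^0.6859 = 12.8567
EBC = 12.8567·1.97

25.3276 EBC


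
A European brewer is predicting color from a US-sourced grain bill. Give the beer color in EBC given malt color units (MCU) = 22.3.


SRM = 1.4922·MCU^0.6859;  EBC = SRM·1.97
SRM = 1.4922·22.3^0.6859 = 12.5496
EBC = 12.5496·1.97

24.7227 EBC


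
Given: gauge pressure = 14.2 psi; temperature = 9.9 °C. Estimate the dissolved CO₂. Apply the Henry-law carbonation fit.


vols = (P + 14.695)·(0.01821 + 0.09011·e^(−0.04·T))
vols = (14.2 + 14.695)·(0.01821 + 0.09011·e^(−0.04·9.9))

2.2785 volumes


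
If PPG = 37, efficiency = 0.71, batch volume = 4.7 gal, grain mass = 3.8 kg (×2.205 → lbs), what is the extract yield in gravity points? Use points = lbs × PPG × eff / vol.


lbs = 3.8 × 2.205 = 8.3790
points = 8.3790 × 37 × 0.71 / 4.7

46.8333 points


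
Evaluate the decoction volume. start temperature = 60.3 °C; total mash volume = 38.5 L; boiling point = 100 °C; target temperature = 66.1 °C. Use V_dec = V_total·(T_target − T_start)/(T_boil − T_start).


V_dec = 38.5·(66.1 − 60.3)/(100 − 60.3)

5.6247 L


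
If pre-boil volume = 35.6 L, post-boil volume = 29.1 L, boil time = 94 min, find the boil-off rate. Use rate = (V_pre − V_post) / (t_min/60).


rate = (35.6 − 29.1) / (94/60)

4.1489 L/hr


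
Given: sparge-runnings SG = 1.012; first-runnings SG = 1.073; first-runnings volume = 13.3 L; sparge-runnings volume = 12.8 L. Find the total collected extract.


total = Σ (SG_i − 1)·1000·V_i
first = (1.073 − 1)·1000·13.3 = 970.9000
sparge = (1.012 − 1)·1000·12.8 = 153.6000
total = 970.9000 + 153.6000

1124.5000 gravity·L


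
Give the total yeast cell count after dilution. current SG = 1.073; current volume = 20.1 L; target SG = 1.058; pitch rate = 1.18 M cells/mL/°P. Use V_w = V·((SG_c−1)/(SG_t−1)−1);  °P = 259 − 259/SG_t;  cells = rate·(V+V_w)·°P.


V_w = 20.1·((1.073−1)/(1.058−1)−1) = 5.1983
V_final = 20.1 + 5.1983 = 25.2983
°P = 259 − 259/1.058 = 14.1985
cells = 1.18·25.2983·14.1985

423.8528 billion cells


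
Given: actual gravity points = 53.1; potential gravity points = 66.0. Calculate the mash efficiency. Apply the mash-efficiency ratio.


efficiency = actual / potential × 100
efficiency = 53.1 / 66.0 × 100

80.4545 %


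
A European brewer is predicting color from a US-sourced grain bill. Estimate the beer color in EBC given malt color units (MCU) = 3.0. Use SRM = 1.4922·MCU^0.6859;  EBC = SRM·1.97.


SRM = 1.4922·3.0^0.6859 = 3.1702
EBC = 3.1702·1.97

6.2453 EBC


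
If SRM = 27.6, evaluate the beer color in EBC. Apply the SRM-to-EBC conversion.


EBC = SRM · 1.97
EBC = 27.6 · 1.97

54.3720 EBC


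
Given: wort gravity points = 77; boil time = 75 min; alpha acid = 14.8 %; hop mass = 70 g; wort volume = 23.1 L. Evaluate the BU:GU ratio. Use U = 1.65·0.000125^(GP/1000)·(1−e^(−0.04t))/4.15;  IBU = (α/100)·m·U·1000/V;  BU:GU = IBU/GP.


U = 1.65·0.000125^(77/1000)·(1−e^(−0.04·75))/4.15 = 0.1891
IBU = (14.8/100)·70·0.1891·1000/23.1 = 84.8138
BU:GU = 84.8138/77

1.1015


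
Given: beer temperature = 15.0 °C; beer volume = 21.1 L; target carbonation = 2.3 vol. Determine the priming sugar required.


residual = 14.695·(0.01821 + 0.09011·e^(−0.04·T));  sugar = (target − residual)·4.0·V
residual = 14.695·(0.01821 + 0.09011·e^(−0.04·15.0)) = 0.9943
sugar = (2.3 − 0.9943)·4.0·21.1

110.1999 g


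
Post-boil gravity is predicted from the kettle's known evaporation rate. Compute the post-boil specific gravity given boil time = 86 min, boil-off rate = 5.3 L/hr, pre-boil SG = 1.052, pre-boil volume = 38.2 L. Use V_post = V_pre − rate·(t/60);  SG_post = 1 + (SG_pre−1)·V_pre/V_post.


V_post = 38.2 − 5.3·(86/60) = 30.6033
SG_post = 1 + (1.052 − 1)·38.2/30.6033

1.0649


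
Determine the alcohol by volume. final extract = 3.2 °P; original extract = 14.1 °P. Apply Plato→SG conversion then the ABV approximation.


SG = 259/(259 − P);  ABV = (OG − FG)·131.25
OG = 259/(259 − 14.1) = 1.0576
FG = 259/(259 − 3.2) = 1.0125
ABV = (1.0576 − 1.0125)·131.25

5.9147 % ABV


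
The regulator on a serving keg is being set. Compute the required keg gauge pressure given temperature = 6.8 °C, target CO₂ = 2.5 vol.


psi = vols/(0.01821 + 0.09011·e^(−0.04·T)) − 14.695
psi = 2.5/(0.01821 + 0.09011·e^(−0.04·6.8)) − 14.695

14.0867 psi


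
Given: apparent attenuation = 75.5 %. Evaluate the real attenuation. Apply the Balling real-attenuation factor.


RA = AA · 0.8192
RA = 75.5 · 0.8192

61.8496 %


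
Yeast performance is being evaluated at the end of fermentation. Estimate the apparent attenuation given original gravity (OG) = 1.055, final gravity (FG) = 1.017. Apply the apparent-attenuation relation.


AA = (OG − FG)/(OG − 1) · 100
AA = (1.055 − 1.017)/(1.055 − 1) · 100

69.0909 %


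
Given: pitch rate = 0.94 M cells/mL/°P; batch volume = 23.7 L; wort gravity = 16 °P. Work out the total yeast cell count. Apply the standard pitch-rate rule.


cells (billions) = rate · V_L · °P
cells = 0.94 · 23.7 · 16

356.4480 billion cells


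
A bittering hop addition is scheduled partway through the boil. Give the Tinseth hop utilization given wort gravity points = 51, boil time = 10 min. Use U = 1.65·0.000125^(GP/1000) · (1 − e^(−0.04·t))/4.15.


bigness = 1.65·0.000125^(51/1000) = 1.0433
boil_factor = (1 − e^(−0.04·10))/4.15 = 0.0794
U = 1.0433 · 0.0794

0.0829


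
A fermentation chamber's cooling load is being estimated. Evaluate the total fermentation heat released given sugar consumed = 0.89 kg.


Q = m_sugar · 590 kJ/kg
Q = 0.89 · 590

525.1000 kJ


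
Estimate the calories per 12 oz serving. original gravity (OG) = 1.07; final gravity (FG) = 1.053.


ABW = (OG−FG)·131.25·0.79/FG;  °P = 259 − 259/SG (for OG→OE and FG→AE);  RE = 0.1808·OE + 0.8192·AE;  Cal = (6.9·ABW + 4·(RE−0.1))·FG·3.55
ABW = (1.07 − 1.053)·131.25·0.79/1.053 = 1.6740
OE = 259 − 259/1.07 = 16.9439 °P
AE = 259 − 259/1.053 = 13.0361 °P
RE = 0.1808·16.9439 + 0.8192·13.0361 = 13.7426 °P
Cal = (6.9·1.6740 + 4·(13.7426−0.1))·1.053·3.55

247.1697 kcal


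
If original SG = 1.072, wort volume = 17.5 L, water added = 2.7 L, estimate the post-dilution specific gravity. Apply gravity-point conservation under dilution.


SG_new = 1 + (SG_old − 1)·V_old/(V_old + V_water)
pts = (1.072 − 1)·1000·17.5/(17.5 + 2.7) = 62.3762
SG_new = 1 + 62.3762/1000

1.0624


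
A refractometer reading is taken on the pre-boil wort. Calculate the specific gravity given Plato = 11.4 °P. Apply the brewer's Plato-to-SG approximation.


SG = 259/(259 − P)
SG = 259/(259 − 11.4)

1.0460


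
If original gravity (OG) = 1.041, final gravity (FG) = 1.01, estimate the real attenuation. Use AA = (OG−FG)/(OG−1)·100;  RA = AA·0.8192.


AA = (1.041 − 1.01)/(1.041 − 1)·100 = 75.6098
RA = 75.6098·0.8192

61.9395 %


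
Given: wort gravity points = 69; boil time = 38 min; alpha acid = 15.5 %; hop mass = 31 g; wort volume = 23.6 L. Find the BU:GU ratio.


U = 1.65·0.000125^(GP/1000)·(1−e^(−0.04t))/4.15;  IBU = (α/100)·m·U·1000/V;  BU:GU = IBU/GP
U = 1.65·0.000125^(69/1000)·(1−e^(−0.04·38))/4.15 = 0.1671
IBU = (15.5/100)·31·0.1671·1000/23.6 = 34.0185
BU:GU = 34.0185/69

0.4930


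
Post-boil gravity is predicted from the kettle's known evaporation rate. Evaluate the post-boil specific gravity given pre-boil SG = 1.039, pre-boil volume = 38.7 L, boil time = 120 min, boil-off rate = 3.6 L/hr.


V_post = V_pre − rate·(t/60);  SG_post = 1 + (SG_pre−1)·V_pre/V_post
V_post = 38.7 − 3.6·(120/60) = 31.5000
SG_post = 1 + (1.039 − 1)·38.7/31.5000

1.0479


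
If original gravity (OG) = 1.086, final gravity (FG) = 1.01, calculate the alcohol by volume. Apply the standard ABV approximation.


ABV = (OG − FG) · 131.25
ABV = (1.086 − 1.01) · 131.25

9.9750 % ABV


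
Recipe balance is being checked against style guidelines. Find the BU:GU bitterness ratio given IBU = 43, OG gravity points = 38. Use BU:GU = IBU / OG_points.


BU:GU = 43 / 38

1.1316


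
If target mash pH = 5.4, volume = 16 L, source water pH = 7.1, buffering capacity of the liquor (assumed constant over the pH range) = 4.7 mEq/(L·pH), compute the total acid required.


acid = buffering capacity · (pH_source − pH_target) · V
acid = 4.7 · (7.1 − 5.4) · 16

127.8400 mEq


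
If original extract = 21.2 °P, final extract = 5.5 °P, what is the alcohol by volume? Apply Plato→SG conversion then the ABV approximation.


SG = 259/(259 − P);  ABV = (OG − FG)·131.25
OG = 259/(259 − 21.2) = 1.0892
FG = 259/(259 − 5.5) = 1.0217
ABV = (1.0892 − 1.0217)·131.25

8.8534 % ABV


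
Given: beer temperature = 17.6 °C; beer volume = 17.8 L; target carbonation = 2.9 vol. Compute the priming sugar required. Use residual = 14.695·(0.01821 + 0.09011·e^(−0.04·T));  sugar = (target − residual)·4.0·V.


residual = 14.695·(0.01821 + 0.09011·e^(−0.04·17.6)) = 0.9225
sugar = (2.9 − 0.9225)·4.0·17.8

140.7957 g


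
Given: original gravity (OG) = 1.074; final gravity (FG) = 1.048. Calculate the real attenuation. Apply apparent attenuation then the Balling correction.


AA = (OG−FG)/(OG−1)·100;  RA = AA·0.8192
AA = (1.074 − 1.048)/(1.074 − 1)·100 = 35.1351
RA = 35.1351·0.8192

28.7827 %


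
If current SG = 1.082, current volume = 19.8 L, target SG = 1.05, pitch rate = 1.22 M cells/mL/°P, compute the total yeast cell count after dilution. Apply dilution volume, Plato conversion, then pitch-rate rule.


V_w = V·((SG_c−1)/(SG_t−1)−1);  °P = 259 − 259/SG_t;  cells = rate·(V+V_w)·°P
V_w = 19.8·((1.082−1)/(1.05−1)−1) = 12.6720
V_final = 19.8 + 12.6720 = 32.4720
°P = 259 − 259/1.05 = 12.3333
cells = 1.22·32.4720·12.3333

488.5954 billion cells


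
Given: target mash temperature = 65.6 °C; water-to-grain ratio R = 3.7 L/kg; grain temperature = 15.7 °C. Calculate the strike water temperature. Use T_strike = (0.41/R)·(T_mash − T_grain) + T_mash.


T_strike = (0.41/3.7)·(65.6 − 15.7) + 65.6

71.1295 °C


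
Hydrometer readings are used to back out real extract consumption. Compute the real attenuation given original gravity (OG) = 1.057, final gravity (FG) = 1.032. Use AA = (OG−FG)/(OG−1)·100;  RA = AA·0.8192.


AA = (1.057 − 1.032)/(1.057 − 1)·100 = 43.8596
RA = 43.8596·0.8192

35.9298 %


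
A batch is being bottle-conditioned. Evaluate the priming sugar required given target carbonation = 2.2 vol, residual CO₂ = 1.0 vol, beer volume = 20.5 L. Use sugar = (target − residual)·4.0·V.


sugar = (2.2 − 1.0)·4.0·20.5

98.4000 g


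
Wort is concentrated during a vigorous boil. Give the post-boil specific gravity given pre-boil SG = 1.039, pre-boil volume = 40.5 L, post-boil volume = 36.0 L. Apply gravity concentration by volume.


SG_post = 1 + (SG_pre − 1)·V_pre/V_post
pts_pre = (1.039 − 1)·1000 = 39.0000
pts_post = 39.0000·40.5/36.0 = 43.8750
SG_post = 1 + 43.8750/1000

1.0439


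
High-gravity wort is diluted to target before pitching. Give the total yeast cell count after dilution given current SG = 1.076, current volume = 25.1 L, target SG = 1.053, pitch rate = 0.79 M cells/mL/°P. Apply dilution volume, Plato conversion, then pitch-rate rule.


V_w = V·((SG_c−1)/(SG_t−1)−1);  °P = 259 − 259/SG_t;  cells = rate·(V+V_w)·°P
V_w = 25.1·((1.076−1)/(1.053−1)−1) = 10.8925
V_final = 25.1 + 10.8925 = 35.9925
°P = 259 − 259/1.053 = 13.0361
cells = 0.79·35.9925·13.0361

370.6686 billion cells


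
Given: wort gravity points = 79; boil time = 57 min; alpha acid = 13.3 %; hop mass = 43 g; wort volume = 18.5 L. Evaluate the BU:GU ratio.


U = 1.65·0.000125^(GP/1000)·(1−e^(−0.04t))/4.15;  IBU = (α/100)·m·U·1000/V;  BU:GU = IBU/GP
U = 1.65·0.000125^(79/1000)·(1−e^(−0.04·57))/4.15 = 0.1755
IBU = (13.3/100)·43·0.1755·1000/18.5 = 54.2474
BU:GU = 54.2474/79

0.6867


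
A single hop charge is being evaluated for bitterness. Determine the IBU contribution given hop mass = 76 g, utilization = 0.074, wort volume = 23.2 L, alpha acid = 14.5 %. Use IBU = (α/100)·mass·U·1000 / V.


IBU = (14.5/100)·76·0.074·1000 / 23.2

35.1500 IBU


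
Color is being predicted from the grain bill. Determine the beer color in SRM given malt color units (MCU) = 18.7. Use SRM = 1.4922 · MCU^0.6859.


SRM = 1.4922 · 18.7^0.6859

11.1220 SRM


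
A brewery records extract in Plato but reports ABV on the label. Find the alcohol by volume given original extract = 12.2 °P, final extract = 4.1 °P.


SG = 259/(259 − P);  ABV = (OG − FG)·131.25
OG = 259/(259 − 12.2) = 1.0494
FG = 259/(259 − 4.1) = 1.0161
ABV = (1.0494 − 1.0161)·131.25

4.3769 % ABV


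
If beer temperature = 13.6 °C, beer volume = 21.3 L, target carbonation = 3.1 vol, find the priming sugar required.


residual = 14.695·(0.01821 + 0.09011·e^(−0.04·T));  sugar = (target − residual)·4.0·V
residual = 14.695·(0.01821 + 0.09011·e^(−0.04·13.6)) = 1.0362
sugar = (3.1 − 1.0362)·4.0·21.3

175.8382 g


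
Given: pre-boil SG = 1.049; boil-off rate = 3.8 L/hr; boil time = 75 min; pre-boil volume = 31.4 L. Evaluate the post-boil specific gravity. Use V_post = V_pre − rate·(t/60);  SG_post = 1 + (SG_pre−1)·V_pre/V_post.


V_post = 31.4 − 3.8·(75/60) = 26.6500
SG_post = 1 + (1.049 − 1)·31.4/26.6500

1.0577


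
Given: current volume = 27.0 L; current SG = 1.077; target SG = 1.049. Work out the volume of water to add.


V_water = V·((SG_curr − 1)/(SG_target − 1) − 1)
V_water = 27.0·((1.077 − 1)/(1.049 − 1) − 1)

15.4286 L


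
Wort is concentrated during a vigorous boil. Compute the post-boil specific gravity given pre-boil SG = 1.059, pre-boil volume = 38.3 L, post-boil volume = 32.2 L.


SG_post = 1 + (SG_pre − 1)·V_pre/V_post
pts_pre = (1.059 − 1)·1000 = 59.0000
pts_post = 59.0000·38.3/32.2 = 70.1770
SG_post = 1 + 70.1770/1000

1.0702


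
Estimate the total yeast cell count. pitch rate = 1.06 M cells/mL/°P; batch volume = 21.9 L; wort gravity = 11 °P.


cells (billions) = rate · V_L · °P
cells = 1.06 · 21.9 · 11

255.3540 billion cells


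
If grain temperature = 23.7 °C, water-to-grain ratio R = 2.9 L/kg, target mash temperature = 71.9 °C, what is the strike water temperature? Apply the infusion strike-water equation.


T_strike = (0.41/R)·(T_mash − T_grain) + T_mash
T_strike = (0.41/2.9)·(71.9 − 23.7) + 71.9

78.7145 °C


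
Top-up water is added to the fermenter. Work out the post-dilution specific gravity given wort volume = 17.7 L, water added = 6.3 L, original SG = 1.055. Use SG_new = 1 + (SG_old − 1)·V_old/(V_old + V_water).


pts = (1.055 − 1)·1000·17.7/(17.7 + 6.3) = 40.5625
SG_new = 1 + 40.5625/1000

1.0406


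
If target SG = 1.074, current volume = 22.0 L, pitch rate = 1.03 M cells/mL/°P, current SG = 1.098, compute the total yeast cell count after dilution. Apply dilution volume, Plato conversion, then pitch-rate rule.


V_w = V·((SG_c−1)/(SG_t−1)−1);  °P = 259 − 259/SG_t;  cells = rate·(V+V_w)·°P
V_w = 22.0·((1.098−1)/(1.074−1)−1) = 7.1351
V_final = 22.0 + 7.1351 = 29.1351
°P = 259 − 259/1.074 = 17.8454
cells = 1.03·29.1351·17.8454

535.5271 billion cells


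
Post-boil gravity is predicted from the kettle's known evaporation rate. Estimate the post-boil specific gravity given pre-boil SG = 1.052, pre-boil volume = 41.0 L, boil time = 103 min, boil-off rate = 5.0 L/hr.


V_post = V_pre − rate·(t/60);  SG_post = 1 + (SG_pre−1)·V_pre/V_post
V_post = 41.0 − 5.0·(103/60) = 32.4167
SG_post = 1 + (1.052 − 1)·41.0/32.4167

1.0658


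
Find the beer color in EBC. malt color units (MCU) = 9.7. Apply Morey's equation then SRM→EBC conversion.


SRM = 1.4922·MCU^0.6859;  EBC = SRM·1.97
SRM = 1.4922·9.7^0.6859 = 7.0901
EBC = 7.0901·1.97

13.9675 EBC


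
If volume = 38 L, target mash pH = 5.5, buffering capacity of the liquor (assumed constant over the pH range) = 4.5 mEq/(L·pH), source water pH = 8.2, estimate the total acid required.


acid = buffering capacity · (pH_source − pH_target) · V
acid = 4.5 · (8.2 − 5.5) · 38

461.7000 mEq


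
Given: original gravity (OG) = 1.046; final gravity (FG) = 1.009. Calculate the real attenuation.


AA = (OG−FG)/(OG−1)·100;  RA = AA·0.8192
AA = (1.046 − 1.009)/(1.046 − 1)·100 = 80.4348
RA = 80.4348·0.8192

65.8922 %


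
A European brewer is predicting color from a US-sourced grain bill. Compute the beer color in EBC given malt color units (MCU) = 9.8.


SRM = 1.4922·MCU^0.6859;  EBC = SRM·1.97
SRM = 1.4922·9.8^0.6859 = 7.1402
EBC = 7.1402·1.97

14.0661 EBC


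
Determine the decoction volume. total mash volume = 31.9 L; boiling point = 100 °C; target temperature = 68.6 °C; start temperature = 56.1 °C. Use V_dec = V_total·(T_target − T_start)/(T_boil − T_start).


V_dec = 31.9·(68.6 − 56.1)/(100 − 56.1)

9.0831 L


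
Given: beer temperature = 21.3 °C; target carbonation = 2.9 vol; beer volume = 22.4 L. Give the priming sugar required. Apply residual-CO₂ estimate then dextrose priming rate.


residual = 14.695·(0.01821 + 0.09011·e^(−0.04·T));  sugar = (target − residual)·4.0·V
residual = 14.695·(0.01821 + 0.09011·e^(−0.04·21.3)) = 0.8324
sugar = (2.9 − 0.8324)·4.0·22.4

185.2539 g


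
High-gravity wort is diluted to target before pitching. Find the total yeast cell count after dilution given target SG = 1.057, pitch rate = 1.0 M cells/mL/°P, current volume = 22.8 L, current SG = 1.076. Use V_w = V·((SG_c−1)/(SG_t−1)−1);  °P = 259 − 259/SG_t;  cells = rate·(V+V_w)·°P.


V_w = 22.8·((1.076−1)/(1.057−1)−1) = 7.6000
V_final = 22.8 + 7.6000 = 30.4000
°P = 259 − 259/1.057 = 13.9669
cells = 1.0·30.4000·13.9669

424.5934 billion cells


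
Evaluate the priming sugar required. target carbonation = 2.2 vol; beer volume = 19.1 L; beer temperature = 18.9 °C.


residual = 14.695·(0.01821 + 0.09011·e^(−0.04·T));  sugar = (target − residual)·4.0·V
residual = 14.695·(0.01821 + 0.09011·e^(−0.04·18.9)) = 0.8893
sugar = (2.2 − 0.8893)·4.0·19.1

100.1340 g


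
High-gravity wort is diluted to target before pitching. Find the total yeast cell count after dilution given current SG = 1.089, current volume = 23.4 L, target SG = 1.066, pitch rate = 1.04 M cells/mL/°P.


V_w = V·((SG_c−1)/(SG_t−1)−1);  °P = 259 − 259/SG_t;  cells = rate·(V+V_w)·°P
V_w = 23.4·((1.089−1)/(1.066−1)−1) = 8.1545
V_final = 23.4 + 8.1545 = 31.5545
°P = 259 − 259/1.066 = 16.0356
cells = 1.04·31.5545·16.0356

526.2375 billion cells


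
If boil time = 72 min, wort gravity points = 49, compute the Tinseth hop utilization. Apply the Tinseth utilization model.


U = 1.65·0.000125^(GP/1000) · (1 − e^(−0.04·t))/4.15
bigness = 1.65·0.000125^(49/1000) = 1.0623
boil_factor = (1 − e^(−0.04·72))/4.15 = 0.2274
U = 1.0623 · 0.2274

0.2416


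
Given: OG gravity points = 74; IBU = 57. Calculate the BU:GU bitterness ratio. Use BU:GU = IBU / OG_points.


BU:GU = 57 / 74

0.7703


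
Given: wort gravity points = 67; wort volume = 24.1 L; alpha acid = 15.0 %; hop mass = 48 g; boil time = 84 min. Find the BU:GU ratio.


U = 1.65·0.000125^(GP/1000)·(1−e^(−0.04t))/4.15;  IBU = (α/100)·m·U·1000/V;  BU:GU = IBU/GP
U = 1.65·0.000125^(67/1000)·(1−e^(−0.04·84))/4.15 = 0.2102
IBU = (15.0/100)·48·0.2102·1000/24.1 = 62.7900
BU:GU = 62.7900/67

0.9372


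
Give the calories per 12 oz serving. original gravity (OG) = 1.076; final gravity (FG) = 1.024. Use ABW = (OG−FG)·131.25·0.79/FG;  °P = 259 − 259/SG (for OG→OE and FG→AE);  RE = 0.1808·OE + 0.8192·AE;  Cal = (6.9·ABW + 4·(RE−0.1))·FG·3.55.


ABW = (1.076 − 1.024)·131.25·0.79/1.024 = 5.2654
OE = 259 − 259/1.076 = 18.2937 °P
AE = 259 − 259/1.024 = 6.0703 °P
RE = 0.1808·18.2937 + 0.8192·6.0703 = 8.2803 °P
Cal = (6.9·5.2654 + 4·(8.2803−0.1))·1.024·3.55

251.0190 kcal


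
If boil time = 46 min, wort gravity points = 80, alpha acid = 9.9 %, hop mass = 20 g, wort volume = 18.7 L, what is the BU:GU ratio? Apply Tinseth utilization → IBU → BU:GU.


U = 1.65·0.000125^(GP/1000)·(1−e^(−0.04t))/4.15;  IBU = (α/100)·m·U·1000/V;  BU:GU = IBU/GP
U = 1.65·0.000125^(80/1000)·(1−e^(−0.04·46))/4.15 = 0.1630
IBU = (9.9/100)·20·0.1630·1000/18.7 = 17.2545
BU:GU = 17.2545/80

0.2157


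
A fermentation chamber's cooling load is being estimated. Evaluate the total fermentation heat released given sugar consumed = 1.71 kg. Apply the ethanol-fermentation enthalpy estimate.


Q = m_sugar · 590 kJ/kg
Q = 1.71 · 590

1008.9000 kJ


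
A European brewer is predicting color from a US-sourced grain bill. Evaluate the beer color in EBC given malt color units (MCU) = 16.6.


SRM = 1.4922·MCU^0.6859;  EBC = SRM·1.97
SRM = 1.4922·16.6^0.6859 = 10.2494
EBC = 10.2494·1.97

20.1914 EBC


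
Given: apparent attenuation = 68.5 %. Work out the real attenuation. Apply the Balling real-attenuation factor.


RA = AA · 0.8192
RA = 68.5 · 0.8192

56.1152 %


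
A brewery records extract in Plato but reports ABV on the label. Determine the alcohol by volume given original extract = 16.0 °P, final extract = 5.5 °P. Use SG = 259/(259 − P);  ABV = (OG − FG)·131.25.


OG = 259/(259 − 16.0) = 1.0658
FG = 259/(259 − 5.5) = 1.0217
ABV = (1.0658 − 1.0217)·131.25

5.7943 % ABV
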